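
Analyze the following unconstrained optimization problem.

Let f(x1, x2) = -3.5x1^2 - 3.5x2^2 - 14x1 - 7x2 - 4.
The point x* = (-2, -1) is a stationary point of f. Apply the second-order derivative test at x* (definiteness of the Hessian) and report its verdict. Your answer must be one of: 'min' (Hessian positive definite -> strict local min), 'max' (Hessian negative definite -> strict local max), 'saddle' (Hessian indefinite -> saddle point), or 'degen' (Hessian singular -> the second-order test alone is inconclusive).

Compute the Hessian H = grad^2 f:
  H = [[-7, 0], [0, -7]]
Verify stationarity: grad f(x*) = H x* + g = (0, 0).
Eigenvalues of H: -7, -7.
Both eigenvalues < 0, so H is negative definite -> x* is a strict local max.

max


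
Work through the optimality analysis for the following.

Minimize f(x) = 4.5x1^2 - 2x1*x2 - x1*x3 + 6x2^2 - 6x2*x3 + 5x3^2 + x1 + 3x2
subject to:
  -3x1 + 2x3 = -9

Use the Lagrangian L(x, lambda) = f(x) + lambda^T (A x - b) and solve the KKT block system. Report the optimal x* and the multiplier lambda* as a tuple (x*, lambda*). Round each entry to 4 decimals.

Form the Lagrangian:
  L(x, lambda) = (1/2) x^T Q x + c^T x + lambda^T (A x - b)
Stationarity (grad_x L = 0): Q x + c + A^T lambda = 0.
Primal feasibility: A x = b.

This gives the KKT block system:
  [ Q   A^T ] [ x     ]   [-c ]
  [ A    0  ] [ lambda ] = [ b ]

Solving the linear system:
  x*      = (1.8733, -0.7828, -1.69)
  lambda* = (7.0385)
  f(x*)   = 31.4355

x* = (1.8733, -0.7828, -1.69), lambda* = (7.0385)


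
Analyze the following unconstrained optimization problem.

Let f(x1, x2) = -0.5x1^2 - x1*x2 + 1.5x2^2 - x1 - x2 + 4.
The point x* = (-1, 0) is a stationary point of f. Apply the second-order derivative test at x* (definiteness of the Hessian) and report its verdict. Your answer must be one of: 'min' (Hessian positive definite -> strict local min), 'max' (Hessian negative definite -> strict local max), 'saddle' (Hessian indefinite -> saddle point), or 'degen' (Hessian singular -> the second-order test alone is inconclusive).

Compute the Hessian H = grad^2 f:
  H = [[-1, -1], [-1, 3]]
Verify stationarity: grad f(x*) = H x* + g = (0, 0).
Eigenvalues of H: -1.2361, 3.2361.
Eigenvalues have mixed signs, so H is indefinite -> x* is a saddle point.

saddle


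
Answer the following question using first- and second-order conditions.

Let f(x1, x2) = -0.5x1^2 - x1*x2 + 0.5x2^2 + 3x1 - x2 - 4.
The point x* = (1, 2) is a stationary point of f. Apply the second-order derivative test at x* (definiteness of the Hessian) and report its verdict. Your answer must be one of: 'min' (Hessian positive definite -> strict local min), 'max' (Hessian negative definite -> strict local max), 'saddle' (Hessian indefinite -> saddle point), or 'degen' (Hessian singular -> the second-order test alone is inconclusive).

Compute the Hessian H = grad^2 f:
  H = [[-1, -1], [-1, 1]]
Verify stationarity: grad f(x*) = H x* + g = (0, 0).
Eigenvalues of H: -1.4142, 1.4142.
Eigenvalues have mixed signs, so H is indefinite -> x* is a saddle point.

saddle


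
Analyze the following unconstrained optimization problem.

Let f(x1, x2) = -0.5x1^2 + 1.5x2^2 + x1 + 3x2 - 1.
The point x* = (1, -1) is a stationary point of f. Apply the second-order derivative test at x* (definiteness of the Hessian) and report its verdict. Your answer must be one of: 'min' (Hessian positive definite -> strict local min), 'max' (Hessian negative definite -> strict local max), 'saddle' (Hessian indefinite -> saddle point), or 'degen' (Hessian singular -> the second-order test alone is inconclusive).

Compute the Hessian H = grad^2 f:
  H = [[-1, 0], [0, 3]]
Verify stationarity: grad f(x*) = H x* + g = (0, 0).
Eigenvalues of H: -1, 3.
Eigenvalues have mixed signs, so H is indefinite -> x* is a saddle point.

saddle


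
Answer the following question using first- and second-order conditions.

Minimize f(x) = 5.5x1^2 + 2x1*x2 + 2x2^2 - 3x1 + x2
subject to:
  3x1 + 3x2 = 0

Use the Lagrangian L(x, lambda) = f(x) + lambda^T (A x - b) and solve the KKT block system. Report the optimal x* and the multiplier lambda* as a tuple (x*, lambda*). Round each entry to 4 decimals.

Form the Lagrangian:
  L(x, lambda) = (1/2) x^T Q x + c^T x + lambda^T (A x - b)
Stationarity (grad_x L = 0): Q x + c + A^T lambda = 0.
Primal feasibility: A x = b.

This gives the KKT block system:
  [ Q   A^T ] [ x     ]   [-c ]
  [ A    0  ] [ lambda ] = [ b ]

Solving the linear system:
  x*      = (0.3636, -0.3636)
  lambda* = (-0.0909)
  f(x*)   = -0.7273

x* = (0.3636, -0.3636), lambda* = (-0.0909)


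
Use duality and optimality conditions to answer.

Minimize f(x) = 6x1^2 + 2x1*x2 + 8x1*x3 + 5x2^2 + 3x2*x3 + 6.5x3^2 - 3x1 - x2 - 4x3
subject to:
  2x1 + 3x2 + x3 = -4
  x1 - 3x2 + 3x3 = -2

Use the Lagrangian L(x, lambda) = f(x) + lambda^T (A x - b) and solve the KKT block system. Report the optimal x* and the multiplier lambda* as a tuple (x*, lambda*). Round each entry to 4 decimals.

Form the Lagrangian:
  L(x, lambda) = (1/2) x^T Q x + c^T x + lambda^T (A x - b)
Stationarity (grad_x L = 0): Q x + c + A^T lambda = 0.
Primal feasibility: A x = b.

This gives the KKT block system:
  [ Q   A^T ] [ x     ]   [-c ]
  [ A    0  ] [ lambda ] = [ b ]

Solving the linear system:
  x*      = (-0.9287, -0.4464, -0.8035)
  lambda* = (8.2363, 4.9925)
  f(x*)   = 24.6883

x* = (-0.9287, -0.4464, -0.8035), lambda* = (8.2363, 4.9925)


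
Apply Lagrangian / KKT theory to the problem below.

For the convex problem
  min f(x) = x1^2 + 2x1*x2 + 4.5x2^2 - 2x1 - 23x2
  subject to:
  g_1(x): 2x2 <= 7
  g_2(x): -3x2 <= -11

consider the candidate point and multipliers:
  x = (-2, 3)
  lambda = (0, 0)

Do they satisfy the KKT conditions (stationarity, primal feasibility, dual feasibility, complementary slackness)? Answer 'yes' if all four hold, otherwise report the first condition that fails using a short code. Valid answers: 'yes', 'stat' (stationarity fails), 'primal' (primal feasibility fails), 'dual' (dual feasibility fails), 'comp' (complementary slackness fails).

Gradient of f: grad f(x) = Q x + c = (0, 0)
Constraint values g_i(x) = a_i^T x - b_i:
  g_1((-2, 3)) = -1
  g_2((-2, 3)) = 2
Stationarity residual: grad f(x) + sum_i lambda_i a_i = (0, 0)
  -> stationarity OK
Primal feasibility (all g_i <= 0): FAILS
Dual feasibility (all lambda_i >= 0): OK
Complementary slackness (lambda_i * g_i(x) = 0 for all i): OK

Verdict: the first failing condition is primal_feasibility -> primal.

primal


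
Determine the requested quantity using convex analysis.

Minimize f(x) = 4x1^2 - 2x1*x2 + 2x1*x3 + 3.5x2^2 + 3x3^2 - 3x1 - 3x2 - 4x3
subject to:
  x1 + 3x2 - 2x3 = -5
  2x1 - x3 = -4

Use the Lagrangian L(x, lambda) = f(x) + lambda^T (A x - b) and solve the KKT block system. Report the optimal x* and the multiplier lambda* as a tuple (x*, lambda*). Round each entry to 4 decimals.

Form the Lagrangian:
  L(x, lambda) = (1/2) x^T Q x + c^T x + lambda^T (A x - b)
Stationarity (grad_x L = 0): Q x + c + A^T lambda = 0.
Primal feasibility: A x = b.

This gives the KKT block system:
  [ Q   A^T ] [ x     ]   [-c ]
  [ A    0  ] [ lambda ] = [ b ]

Solving the linear system:
  x*      = (-1.093, -0.093, 1.814)
  lambda* = (0.4884, 3.7209)
  f(x*)   = 6.814

x* = (-1.093, -0.093, 1.814), lambda* = (0.4884, 3.7209)


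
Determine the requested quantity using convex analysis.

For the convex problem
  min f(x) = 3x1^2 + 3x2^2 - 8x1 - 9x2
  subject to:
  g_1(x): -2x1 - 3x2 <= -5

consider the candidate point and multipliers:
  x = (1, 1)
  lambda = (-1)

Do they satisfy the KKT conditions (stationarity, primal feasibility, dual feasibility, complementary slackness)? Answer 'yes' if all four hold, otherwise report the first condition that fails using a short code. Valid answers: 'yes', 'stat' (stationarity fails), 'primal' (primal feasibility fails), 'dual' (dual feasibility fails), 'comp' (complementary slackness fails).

Gradient of f: grad f(x) = Q x + c = (-2, -3)
Constraint values g_i(x) = a_i^T x - b_i:
  g_1((1, 1)) = 0
Stationarity residual: grad f(x) + sum_i lambda_i a_i = (0, 0)
  -> stationarity OK
Primal feasibility (all g_i <= 0): OK
Dual feasibility (all lambda_i >= 0): FAILS
Complementary slackness (lambda_i * g_i(x) = 0 for all i): OK

Verdict: the first failing condition is dual_feasibility -> dual.

dual


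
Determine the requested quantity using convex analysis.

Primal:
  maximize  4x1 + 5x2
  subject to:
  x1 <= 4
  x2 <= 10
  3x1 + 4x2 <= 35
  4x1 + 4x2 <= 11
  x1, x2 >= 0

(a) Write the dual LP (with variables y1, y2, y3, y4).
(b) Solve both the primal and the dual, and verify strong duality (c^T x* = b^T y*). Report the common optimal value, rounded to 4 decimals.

The standard primal-dual pair for 'max c^T x s.t. A x <= b, x >= 0' is:
  Dual:  min b^T y  s.t.  A^T y >= c,  y >= 0.

So the dual LP is:
  minimize  4y1 + 10y2 + 35y3 + 11y4
  subject to:
    y1 + 3y3 + 4y4 >= 4
    y2 + 4y3 + 4y4 >= 5
    y1, y2, y3, y4 >= 0

Solving the primal: x* = (0, 2.75).
  primal value c^T x* = 13.75.
Solving the dual: y* = (0, 0, 0, 1.25).
  dual value b^T y* = 13.75.
Strong duality: c^T x* = b^T y*. Confirmed.

13.75


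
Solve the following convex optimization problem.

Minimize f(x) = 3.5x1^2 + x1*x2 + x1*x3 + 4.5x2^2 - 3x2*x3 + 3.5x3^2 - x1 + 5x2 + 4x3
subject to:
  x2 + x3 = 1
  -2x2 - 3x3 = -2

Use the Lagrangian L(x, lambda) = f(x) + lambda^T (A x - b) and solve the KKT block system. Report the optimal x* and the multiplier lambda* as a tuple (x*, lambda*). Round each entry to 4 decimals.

Form the Lagrangian:
  L(x, lambda) = (1/2) x^T Q x + c^T x + lambda^T (A x - b)
Stationarity (grad_x L = 0): Q x + c + A^T lambda = 0.
Primal feasibility: A x = b.

This gives the KKT block system:
  [ Q   A^T ] [ x     ]   [-c ]
  [ A    0  ] [ lambda ] = [ b ]

Solving the linear system:
  x*      = (0, 1, 0)
  lambda* = (-40, -13)
  f(x*)   = 9.5

x* = (0, 1, 0), lambda* = (-40, -13)


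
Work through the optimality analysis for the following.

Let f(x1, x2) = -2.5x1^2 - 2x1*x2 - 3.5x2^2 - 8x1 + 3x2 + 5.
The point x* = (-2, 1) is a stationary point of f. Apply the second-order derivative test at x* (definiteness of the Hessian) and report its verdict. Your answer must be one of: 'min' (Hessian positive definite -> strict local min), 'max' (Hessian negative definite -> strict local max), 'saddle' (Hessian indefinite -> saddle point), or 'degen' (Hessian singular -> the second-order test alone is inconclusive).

Compute the Hessian H = grad^2 f:
  H = [[-5, -2], [-2, -7]]
Verify stationarity: grad f(x*) = H x* + g = (0, 0).
Eigenvalues of H: -8.2361, -3.7639.
Both eigenvalues < 0, so H is negative definite -> x* is a strict local max.

max


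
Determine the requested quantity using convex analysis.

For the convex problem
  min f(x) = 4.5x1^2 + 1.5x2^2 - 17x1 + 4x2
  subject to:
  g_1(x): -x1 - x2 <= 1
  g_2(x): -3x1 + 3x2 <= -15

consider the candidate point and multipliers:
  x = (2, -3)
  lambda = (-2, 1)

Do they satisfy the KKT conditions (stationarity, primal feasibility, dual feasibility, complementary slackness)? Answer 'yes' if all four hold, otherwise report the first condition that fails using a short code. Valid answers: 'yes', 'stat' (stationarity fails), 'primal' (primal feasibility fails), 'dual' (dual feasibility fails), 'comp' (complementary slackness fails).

Gradient of f: grad f(x) = Q x + c = (1, -5)
Constraint values g_i(x) = a_i^T x - b_i:
  g_1((2, -3)) = 0
  g_2((2, -3)) = 0
Stationarity residual: grad f(x) + sum_i lambda_i a_i = (0, 0)
  -> stationarity OK
Primal feasibility (all g_i <= 0): OK
Dual feasibility (all lambda_i >= 0): FAILS
Complementary slackness (lambda_i * g_i(x) = 0 for all i): OK

Verdict: the first failing condition is dual_feasibility -> dual.

dual


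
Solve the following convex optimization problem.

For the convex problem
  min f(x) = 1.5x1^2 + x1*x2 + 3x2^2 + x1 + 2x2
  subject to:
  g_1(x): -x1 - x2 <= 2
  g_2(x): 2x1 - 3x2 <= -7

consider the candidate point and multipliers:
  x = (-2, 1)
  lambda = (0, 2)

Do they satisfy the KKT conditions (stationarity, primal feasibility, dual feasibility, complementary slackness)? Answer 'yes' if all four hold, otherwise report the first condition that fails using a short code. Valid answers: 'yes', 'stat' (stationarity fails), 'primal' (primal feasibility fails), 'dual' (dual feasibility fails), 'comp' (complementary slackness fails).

Gradient of f: grad f(x) = Q x + c = (-4, 6)
Constraint values g_i(x) = a_i^T x - b_i:
  g_1((-2, 1)) = -1
  g_2((-2, 1)) = 0
Stationarity residual: grad f(x) + sum_i lambda_i a_i = (0, 0)
  -> stationarity OK
Primal feasibility (all g_i <= 0): OK
Dual feasibility (all lambda_i >= 0): OK
Complementary slackness (lambda_i * g_i(x) = 0 for all i): OK

Verdict: yes, KKT holds.

yes


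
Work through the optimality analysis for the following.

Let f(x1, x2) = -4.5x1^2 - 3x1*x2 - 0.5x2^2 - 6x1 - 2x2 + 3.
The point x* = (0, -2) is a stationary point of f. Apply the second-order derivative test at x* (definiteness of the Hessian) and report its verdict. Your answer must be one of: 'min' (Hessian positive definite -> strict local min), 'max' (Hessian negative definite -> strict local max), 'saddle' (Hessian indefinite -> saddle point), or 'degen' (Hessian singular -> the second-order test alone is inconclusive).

Compute the Hessian H = grad^2 f:
  H = [[-9, -3], [-3, -1]]
Verify stationarity: grad f(x*) = H x* + g = (0, 0).
Eigenvalues of H: -10, 0.
H has a zero eigenvalue (singular; negative semidefinite but not definite), so H is neither positive definite, negative definite, nor indefinite. The second-order test alone is inconclusive -> degen.
(Indeed, f is constant along the null direction of H through x*, so x* is not a strict local extremum.)

degen


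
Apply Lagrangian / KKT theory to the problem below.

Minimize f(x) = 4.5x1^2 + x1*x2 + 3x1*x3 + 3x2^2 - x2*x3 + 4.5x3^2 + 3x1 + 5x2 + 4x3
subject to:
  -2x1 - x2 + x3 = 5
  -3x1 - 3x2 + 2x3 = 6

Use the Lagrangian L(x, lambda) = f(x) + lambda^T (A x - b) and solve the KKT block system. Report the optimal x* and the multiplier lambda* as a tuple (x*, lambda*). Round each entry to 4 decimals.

Form the Lagrangian:
  L(x, lambda) = (1/2) x^T Q x + c^T x + lambda^T (A x - b)
Stationarity (grad_x L = 0): Q x + c + A^T lambda = 0.
Primal feasibility: A x = b.

This gives the KKT block system:
  [ Q   A^T ] [ x     ]   [-c ]
  [ A    0  ] [ lambda ] = [ b ]

Solving the linear system:
  x*      = (-2.7, 1.3, 0.9)
  lambda* = (-26.5, 11.9)
  f(x*)   = 31.55

x* = (-2.7, 1.3, 0.9), lambda* = (-26.5, 11.9)


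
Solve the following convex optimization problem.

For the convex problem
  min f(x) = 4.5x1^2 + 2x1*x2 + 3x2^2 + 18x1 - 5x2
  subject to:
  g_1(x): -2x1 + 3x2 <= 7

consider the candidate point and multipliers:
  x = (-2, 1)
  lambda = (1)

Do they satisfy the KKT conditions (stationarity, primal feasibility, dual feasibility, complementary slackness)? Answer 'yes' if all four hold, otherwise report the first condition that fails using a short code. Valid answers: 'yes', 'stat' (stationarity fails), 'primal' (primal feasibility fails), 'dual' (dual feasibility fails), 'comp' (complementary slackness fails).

Gradient of f: grad f(x) = Q x + c = (2, -3)
Constraint values g_i(x) = a_i^T x - b_i:
  g_1((-2, 1)) = 0
Stationarity residual: grad f(x) + sum_i lambda_i a_i = (0, 0)
  -> stationarity OK
Primal feasibility (all g_i <= 0): OK
Dual feasibility (all lambda_i >= 0): OK
Complementary slackness (lambda_i * g_i(x) = 0 for all i): OK

Verdict: yes, KKT holds.

yes


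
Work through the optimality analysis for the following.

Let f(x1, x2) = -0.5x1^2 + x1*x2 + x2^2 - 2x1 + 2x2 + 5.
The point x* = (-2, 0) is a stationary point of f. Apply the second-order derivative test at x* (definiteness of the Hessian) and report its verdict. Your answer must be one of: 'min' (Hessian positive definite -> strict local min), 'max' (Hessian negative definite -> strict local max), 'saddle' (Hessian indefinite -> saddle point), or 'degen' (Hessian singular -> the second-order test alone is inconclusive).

Compute the Hessian H = grad^2 f:
  H = [[-1, 1], [1, 2]]
Verify stationarity: grad f(x*) = H x* + g = (0, 0).
Eigenvalues of H: -1.3028, 2.3028.
Eigenvalues have mixed signs, so H is indefinite -> x* is a saddle point.

saddle


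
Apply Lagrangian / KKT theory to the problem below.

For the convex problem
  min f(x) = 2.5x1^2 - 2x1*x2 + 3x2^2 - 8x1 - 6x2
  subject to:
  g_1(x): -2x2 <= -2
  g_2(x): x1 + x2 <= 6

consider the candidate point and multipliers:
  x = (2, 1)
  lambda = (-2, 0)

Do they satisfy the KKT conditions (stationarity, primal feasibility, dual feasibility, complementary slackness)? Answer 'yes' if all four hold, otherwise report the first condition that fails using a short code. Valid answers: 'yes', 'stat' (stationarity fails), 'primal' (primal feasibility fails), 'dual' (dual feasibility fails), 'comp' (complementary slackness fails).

Gradient of f: grad f(x) = Q x + c = (0, -4)
Constraint values g_i(x) = a_i^T x - b_i:
  g_1((2, 1)) = 0
  g_2((2, 1)) = -3
Stationarity residual: grad f(x) + sum_i lambda_i a_i = (0, 0)
  -> stationarity OK
Primal feasibility (all g_i <= 0): OK
Dual feasibility (all lambda_i >= 0): FAILS
Complementary slackness (lambda_i * g_i(x) = 0 for all i): OK

Verdict: the first failing condition is dual_feasibility -> dual.

dual


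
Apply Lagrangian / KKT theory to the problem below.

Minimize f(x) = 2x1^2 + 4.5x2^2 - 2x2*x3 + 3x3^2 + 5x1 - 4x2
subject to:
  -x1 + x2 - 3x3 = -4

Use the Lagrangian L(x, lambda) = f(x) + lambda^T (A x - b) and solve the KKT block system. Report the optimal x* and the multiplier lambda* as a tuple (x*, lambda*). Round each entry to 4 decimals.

Form the Lagrangian:
  L(x, lambda) = (1/2) x^T Q x + c^T x + lambda^T (A x - b)
Stationarity (grad_x L = 0): Q x + c + A^T lambda = 0.
Primal feasibility: A x = b.

This gives the KKT block system:
  [ Q   A^T ] [ x     ]   [-c ]
  [ A    0  ] [ lambda ] = [ b ]

Solving the linear system:
  x*      = (-0.5, 0.48, 1.66)
  lambda* = (3)
  f(x*)   = 3.79

x* = (-0.5, 0.48, 1.66), lambda* = (3)


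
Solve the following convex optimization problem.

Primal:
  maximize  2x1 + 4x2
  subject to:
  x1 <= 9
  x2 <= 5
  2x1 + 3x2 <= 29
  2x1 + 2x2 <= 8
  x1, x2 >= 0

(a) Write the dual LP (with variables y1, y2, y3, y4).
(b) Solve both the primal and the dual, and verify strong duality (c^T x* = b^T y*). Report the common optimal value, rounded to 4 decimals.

The standard primal-dual pair for 'max c^T x s.t. A x <= b, x >= 0' is:
  Dual:  min b^T y  s.t.  A^T y >= c,  y >= 0.

So the dual LP is:
  minimize  9y1 + 5y2 + 29y3 + 8y4
  subject to:
    y1 + 2y3 + 2y4 >= 2
    y2 + 3y3 + 2y4 >= 4
    y1, y2, y3, y4 >= 0

Solving the primal: x* = (0, 4).
  primal value c^T x* = 16.
Solving the dual: y* = (0, 0, 0, 2).
  dual value b^T y* = 16.
Strong duality: c^T x* = b^T y*. Confirmed.

16


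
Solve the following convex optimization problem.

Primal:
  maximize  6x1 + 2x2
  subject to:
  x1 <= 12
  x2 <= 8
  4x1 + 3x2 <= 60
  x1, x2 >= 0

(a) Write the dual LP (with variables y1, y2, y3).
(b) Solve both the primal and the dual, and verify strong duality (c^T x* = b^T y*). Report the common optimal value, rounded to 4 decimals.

The standard primal-dual pair for 'max c^T x s.t. A x <= b, x >= 0' is:
  Dual:  min b^T y  s.t.  A^T y >= c,  y >= 0.

So the dual LP is:
  minimize  12y1 + 8y2 + 60y3
  subject to:
    y1 + 4y3 >= 6
    y2 + 3y3 >= 2
    y1, y2, y3 >= 0

Solving the primal: x* = (12, 4).
  primal value c^T x* = 80.
Solving the dual: y* = (3.3333, 0, 0.6667).
  dual value b^T y* = 80.
Strong duality: c^T x* = b^T y*. Confirmed.

80


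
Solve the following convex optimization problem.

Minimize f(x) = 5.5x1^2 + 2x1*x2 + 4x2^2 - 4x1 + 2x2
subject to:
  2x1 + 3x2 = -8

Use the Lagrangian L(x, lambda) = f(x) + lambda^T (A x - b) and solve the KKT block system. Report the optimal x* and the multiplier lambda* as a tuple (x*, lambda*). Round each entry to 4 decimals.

Form the Lagrangian:
  L(x, lambda) = (1/2) x^T Q x + c^T x + lambda^T (A x - b)
Stationarity (grad_x L = 0): Q x + c + A^T lambda = 0.
Primal feasibility: A x = b.

This gives the KKT block system:
  [ Q   A^T ] [ x     ]   [-c ]
  [ A    0  ] [ lambda ] = [ b ]

Solving the linear system:
  x*      = (-0.2991, -2.4673)
  lambda* = (6.1121)
  f(x*)   = 22.5794

x* = (-0.2991, -2.4673), lambda* = (6.1121)


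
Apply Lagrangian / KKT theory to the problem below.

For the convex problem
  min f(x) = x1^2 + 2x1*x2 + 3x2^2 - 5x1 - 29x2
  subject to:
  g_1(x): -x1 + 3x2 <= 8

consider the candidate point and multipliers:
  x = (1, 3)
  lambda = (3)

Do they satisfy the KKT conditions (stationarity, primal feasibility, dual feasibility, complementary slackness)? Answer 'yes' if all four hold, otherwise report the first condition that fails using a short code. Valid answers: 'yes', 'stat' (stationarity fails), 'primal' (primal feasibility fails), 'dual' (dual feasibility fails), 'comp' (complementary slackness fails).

Gradient of f: grad f(x) = Q x + c = (3, -9)
Constraint values g_i(x) = a_i^T x - b_i:
  g_1((1, 3)) = 0
Stationarity residual: grad f(x) + sum_i lambda_i a_i = (0, 0)
  -> stationarity OK
Primal feasibility (all g_i <= 0): OK
Dual feasibility (all lambda_i >= 0): OK
Complementary slackness (lambda_i * g_i(x) = 0 for all i): OK

Verdict: yes, KKT holds.

yes


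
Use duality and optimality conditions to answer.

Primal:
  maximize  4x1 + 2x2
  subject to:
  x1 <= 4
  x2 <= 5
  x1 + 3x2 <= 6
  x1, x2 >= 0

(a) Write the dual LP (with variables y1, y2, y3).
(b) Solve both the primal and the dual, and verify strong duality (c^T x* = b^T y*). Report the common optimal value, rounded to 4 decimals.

The standard primal-dual pair for 'max c^T x s.t. A x <= b, x >= 0' is:
  Dual:  min b^T y  s.t.  A^T y >= c,  y >= 0.

So the dual LP is:
  minimize  4y1 + 5y2 + 6y3
  subject to:
    y1 + y3 >= 4
    y2 + 3y3 >= 2
    y1, y2, y3 >= 0

Solving the primal: x* = (4, 0.6667).
  primal value c^T x* = 17.3333.
Solving the dual: y* = (3.3333, 0, 0.6667).
  dual value b^T y* = 17.3333.
Strong duality: c^T x* = b^T y*. Confirmed.

17.3333


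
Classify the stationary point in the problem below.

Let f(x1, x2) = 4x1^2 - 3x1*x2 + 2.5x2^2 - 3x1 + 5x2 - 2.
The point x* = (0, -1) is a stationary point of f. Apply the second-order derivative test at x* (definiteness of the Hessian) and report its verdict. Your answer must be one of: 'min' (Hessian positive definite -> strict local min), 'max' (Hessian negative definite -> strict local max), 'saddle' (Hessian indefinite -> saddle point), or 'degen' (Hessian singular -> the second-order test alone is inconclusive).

Compute the Hessian H = grad^2 f:
  H = [[8, -3], [-3, 5]]
Verify stationarity: grad f(x*) = H x* + g = (0, 0).
Eigenvalues of H: 3.1459, 9.8541.
Both eigenvalues > 0, so H is positive definite -> x* is a strict local min.

min


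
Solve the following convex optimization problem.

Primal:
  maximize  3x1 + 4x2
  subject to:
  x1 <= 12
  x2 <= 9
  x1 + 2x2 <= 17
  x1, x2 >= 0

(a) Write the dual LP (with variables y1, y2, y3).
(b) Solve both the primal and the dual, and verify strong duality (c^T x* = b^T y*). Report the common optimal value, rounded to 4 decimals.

The standard primal-dual pair for 'max c^T x s.t. A x <= b, x >= 0' is:
  Dual:  min b^T y  s.t.  A^T y >= c,  y >= 0.

So the dual LP is:
  minimize  12y1 + 9y2 + 17y3
  subject to:
    y1 + y3 >= 3
    y2 + 2y3 >= 4
    y1, y2, y3 >= 0

Solving the primal: x* = (12, 2.5).
  primal value c^T x* = 46.
Solving the dual: y* = (1, 0, 2).
  dual value b^T y* = 46.
Strong duality: c^T x* = b^T y*. Confirmed.

46


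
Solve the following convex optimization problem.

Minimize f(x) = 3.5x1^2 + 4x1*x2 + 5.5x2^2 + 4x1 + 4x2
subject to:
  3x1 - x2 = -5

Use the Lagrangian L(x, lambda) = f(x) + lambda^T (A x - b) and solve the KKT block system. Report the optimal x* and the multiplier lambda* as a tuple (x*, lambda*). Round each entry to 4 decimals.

Form the Lagrangian:
  L(x, lambda) = (1/2) x^T Q x + c^T x + lambda^T (A x - b)
Stationarity (grad_x L = 0): Q x + c + A^T lambda = 0.
Primal feasibility: A x = b.

This gives the KKT block system:
  [ Q   A^T ] [ x     ]   [-c ]
  [ A    0  ] [ lambda ] = [ b ]

Solving the linear system:
  x*      = (-1.5462, 0.3615)
  lambda* = (1.7923)
  f(x*)   = 2.1115

x* = (-1.5462, 0.3615), lambda* = (1.7923)


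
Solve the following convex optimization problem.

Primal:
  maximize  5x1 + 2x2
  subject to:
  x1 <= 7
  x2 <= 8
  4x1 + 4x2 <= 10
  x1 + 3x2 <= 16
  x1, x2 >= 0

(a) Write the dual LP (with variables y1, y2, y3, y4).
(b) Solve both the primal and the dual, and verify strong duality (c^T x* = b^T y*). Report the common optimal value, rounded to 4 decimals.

The standard primal-dual pair for 'max c^T x s.t. A x <= b, x >= 0' is:
  Dual:  min b^T y  s.t.  A^T y >= c,  y >= 0.

So the dual LP is:
  minimize  7y1 + 8y2 + 10y3 + 16y4
  subject to:
    y1 + 4y3 + y4 >= 5
    y2 + 4y3 + 3y4 >= 2
    y1, y2, y3, y4 >= 0

Solving the primal: x* = (2.5, 0).
  primal value c^T x* = 12.5.
Solving the dual: y* = (0, 0, 1.25, 0).
  dual value b^T y* = 12.5.
Strong duality: c^T x* = b^T y*. Confirmed.

12.5


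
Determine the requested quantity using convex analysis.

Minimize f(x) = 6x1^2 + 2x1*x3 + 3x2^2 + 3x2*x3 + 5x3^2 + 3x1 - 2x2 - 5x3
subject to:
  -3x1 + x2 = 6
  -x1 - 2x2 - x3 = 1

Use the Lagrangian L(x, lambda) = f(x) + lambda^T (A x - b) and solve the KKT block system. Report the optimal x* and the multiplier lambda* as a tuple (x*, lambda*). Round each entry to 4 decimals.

Form the Lagrangian:
  L(x, lambda) = (1/2) x^T Q x + c^T x + lambda^T (A x - b)
Stationarity (grad_x L = 0): Q x + c + A^T lambda = 0.
Primal feasibility: A x = b.

This gives the KKT block system:
  [ Q   A^T ] [ x     ]   [-c ]
  [ A    0  ] [ lambda ] = [ b ]

Solving the linear system:
  x*      = (-1.9428, 0.1716, 0.5995)
  lambda* = (-5.5796, -2.3756)
  f(x*)   = 13.342

x* = (-1.9428, 0.1716, 0.5995), lambda* = (-5.5796, -2.3756)


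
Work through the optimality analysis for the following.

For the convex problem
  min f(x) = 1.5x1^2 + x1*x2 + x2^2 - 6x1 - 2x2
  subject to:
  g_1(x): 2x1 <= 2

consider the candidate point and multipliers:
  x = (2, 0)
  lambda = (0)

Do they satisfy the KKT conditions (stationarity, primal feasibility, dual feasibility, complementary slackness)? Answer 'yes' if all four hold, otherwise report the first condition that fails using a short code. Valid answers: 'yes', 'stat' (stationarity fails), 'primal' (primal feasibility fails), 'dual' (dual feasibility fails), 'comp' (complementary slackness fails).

Gradient of f: grad f(x) = Q x + c = (0, 0)
Constraint values g_i(x) = a_i^T x - b_i:
  g_1((2, 0)) = 2
Stationarity residual: grad f(x) + sum_i lambda_i a_i = (0, 0)
  -> stationarity OK
Primal feasibility (all g_i <= 0): FAILS
Dual feasibility (all lambda_i >= 0): OK
Complementary slackness (lambda_i * g_i(x) = 0 for all i): OK

Verdict: the first failing condition is primal_feasibility -> primal.

primal


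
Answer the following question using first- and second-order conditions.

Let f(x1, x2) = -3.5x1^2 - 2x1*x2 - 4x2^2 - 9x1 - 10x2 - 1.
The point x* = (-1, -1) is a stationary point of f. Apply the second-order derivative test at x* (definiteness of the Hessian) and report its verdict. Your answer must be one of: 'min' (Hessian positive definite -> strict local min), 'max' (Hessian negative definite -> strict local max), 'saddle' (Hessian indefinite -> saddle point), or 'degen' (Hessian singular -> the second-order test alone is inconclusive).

Compute the Hessian H = grad^2 f:
  H = [[-7, -2], [-2, -8]]
Verify stationarity: grad f(x*) = H x* + g = (0, 0).
Eigenvalues of H: -9.5616, -5.4384.
Both eigenvalues < 0, so H is negative definite -> x* is a strict local max.

max


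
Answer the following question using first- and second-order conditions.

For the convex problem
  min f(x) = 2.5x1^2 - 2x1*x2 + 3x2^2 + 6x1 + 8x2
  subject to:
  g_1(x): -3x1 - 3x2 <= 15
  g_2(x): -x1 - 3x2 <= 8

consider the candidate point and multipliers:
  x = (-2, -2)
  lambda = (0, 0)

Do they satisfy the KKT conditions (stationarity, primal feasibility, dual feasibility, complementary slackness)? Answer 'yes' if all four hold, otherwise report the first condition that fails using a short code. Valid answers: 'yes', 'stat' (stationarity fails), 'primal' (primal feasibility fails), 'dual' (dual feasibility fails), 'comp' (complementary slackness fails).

Gradient of f: grad f(x) = Q x + c = (0, 0)
Constraint values g_i(x) = a_i^T x - b_i:
  g_1((-2, -2)) = -3
  g_2((-2, -2)) = 0
Stationarity residual: grad f(x) + sum_i lambda_i a_i = (0, 0)
  -> stationarity OK
Primal feasibility (all g_i <= 0): OK
Dual feasibility (all lambda_i >= 0): OK
Complementary slackness (lambda_i * g_i(x) = 0 for all i): OK

Verdict: yes, KKT holds.

yes


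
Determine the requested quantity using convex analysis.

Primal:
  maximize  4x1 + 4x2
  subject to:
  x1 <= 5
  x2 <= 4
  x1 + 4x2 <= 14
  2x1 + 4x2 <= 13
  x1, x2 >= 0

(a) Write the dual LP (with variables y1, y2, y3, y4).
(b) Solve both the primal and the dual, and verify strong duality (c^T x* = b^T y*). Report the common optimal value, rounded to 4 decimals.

The standard primal-dual pair for 'max c^T x s.t. A x <= b, x >= 0' is:
  Dual:  min b^T y  s.t.  A^T y >= c,  y >= 0.

So the dual LP is:
  minimize  5y1 + 4y2 + 14y3 + 13y4
  subject to:
    y1 + y3 + 2y4 >= 4
    y2 + 4y3 + 4y4 >= 4
    y1, y2, y3, y4 >= 0

Solving the primal: x* = (5, 0.75).
  primal value c^T x* = 23.
Solving the dual: y* = (2, 0, 0, 1).
  dual value b^T y* = 23.
Strong duality: c^T x* = b^T y*. Confirmed.

23


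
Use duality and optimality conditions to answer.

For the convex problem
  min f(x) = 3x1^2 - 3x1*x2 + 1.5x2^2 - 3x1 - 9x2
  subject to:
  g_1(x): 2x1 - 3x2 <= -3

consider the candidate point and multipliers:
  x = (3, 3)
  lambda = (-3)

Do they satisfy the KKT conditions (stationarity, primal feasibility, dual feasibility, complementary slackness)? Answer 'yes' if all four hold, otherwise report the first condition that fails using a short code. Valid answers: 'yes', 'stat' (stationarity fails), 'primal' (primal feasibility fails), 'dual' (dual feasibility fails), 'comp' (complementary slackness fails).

Gradient of f: grad f(x) = Q x + c = (6, -9)
Constraint values g_i(x) = a_i^T x - b_i:
  g_1((3, 3)) = 0
Stationarity residual: grad f(x) + sum_i lambda_i a_i = (0, 0)
  -> stationarity OK
Primal feasibility (all g_i <= 0): OK
Dual feasibility (all lambda_i >= 0): FAILS
Complementary slackness (lambda_i * g_i(x) = 0 for all i): OK

Verdict: the first failing condition is dual_feasibility -> dual.

dual


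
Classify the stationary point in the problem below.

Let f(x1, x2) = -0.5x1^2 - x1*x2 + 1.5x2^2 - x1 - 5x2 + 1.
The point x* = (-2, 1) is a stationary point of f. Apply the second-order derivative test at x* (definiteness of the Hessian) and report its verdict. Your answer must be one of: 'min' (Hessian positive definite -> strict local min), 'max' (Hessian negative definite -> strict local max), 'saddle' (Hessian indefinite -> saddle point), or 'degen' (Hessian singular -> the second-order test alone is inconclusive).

Compute the Hessian H = grad^2 f:
  H = [[-1, -1], [-1, 3]]
Verify stationarity: grad f(x*) = H x* + g = (0, 0).
Eigenvalues of H: -1.2361, 3.2361.
Eigenvalues have mixed signs, so H is indefinite -> x* is a saddle point.

saddle


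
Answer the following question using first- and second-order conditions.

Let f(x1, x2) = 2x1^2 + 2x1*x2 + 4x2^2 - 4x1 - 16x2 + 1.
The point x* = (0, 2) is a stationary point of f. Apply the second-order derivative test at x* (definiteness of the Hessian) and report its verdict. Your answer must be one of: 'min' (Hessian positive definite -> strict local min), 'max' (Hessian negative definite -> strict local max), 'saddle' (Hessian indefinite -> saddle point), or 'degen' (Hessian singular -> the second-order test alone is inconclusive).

Compute the Hessian H = grad^2 f:
  H = [[4, 2], [2, 8]]
Verify stationarity: grad f(x*) = H x* + g = (0, 0).
Eigenvalues of H: 3.1716, 8.8284.
Both eigenvalues > 0, so H is positive definite -> x* is a strict local min.

min


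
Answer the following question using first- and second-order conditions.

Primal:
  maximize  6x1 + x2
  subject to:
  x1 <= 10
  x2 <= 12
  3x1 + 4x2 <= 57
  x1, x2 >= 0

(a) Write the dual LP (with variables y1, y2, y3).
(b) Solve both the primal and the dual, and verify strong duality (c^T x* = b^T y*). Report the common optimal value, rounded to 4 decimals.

The standard primal-dual pair for 'max c^T x s.t. A x <= b, x >= 0' is:
  Dual:  min b^T y  s.t.  A^T y >= c,  y >= 0.

So the dual LP is:
  minimize  10y1 + 12y2 + 57y3
  subject to:
    y1 + 3y3 >= 6
    y2 + 4y3 >= 1
    y1, y2, y3 >= 0

Solving the primal: x* = (10, 6.75).
  primal value c^T x* = 66.75.
Solving the dual: y* = (5.25, 0, 0.25).
  dual value b^T y* = 66.75.
Strong duality: c^T x* = b^T y*. Confirmed.

66.75


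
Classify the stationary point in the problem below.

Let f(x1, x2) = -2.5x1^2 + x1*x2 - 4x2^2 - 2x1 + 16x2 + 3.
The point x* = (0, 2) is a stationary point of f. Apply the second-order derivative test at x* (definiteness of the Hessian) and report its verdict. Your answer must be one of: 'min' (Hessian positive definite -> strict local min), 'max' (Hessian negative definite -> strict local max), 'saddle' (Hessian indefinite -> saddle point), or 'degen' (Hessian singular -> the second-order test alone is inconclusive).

Compute the Hessian H = grad^2 f:
  H = [[-5, 1], [1, -8]]
Verify stationarity: grad f(x*) = H x* + g = (0, 0).
Eigenvalues of H: -8.3028, -4.6972.
Both eigenvalues < 0, so H is negative definite -> x* is a strict local max.

max


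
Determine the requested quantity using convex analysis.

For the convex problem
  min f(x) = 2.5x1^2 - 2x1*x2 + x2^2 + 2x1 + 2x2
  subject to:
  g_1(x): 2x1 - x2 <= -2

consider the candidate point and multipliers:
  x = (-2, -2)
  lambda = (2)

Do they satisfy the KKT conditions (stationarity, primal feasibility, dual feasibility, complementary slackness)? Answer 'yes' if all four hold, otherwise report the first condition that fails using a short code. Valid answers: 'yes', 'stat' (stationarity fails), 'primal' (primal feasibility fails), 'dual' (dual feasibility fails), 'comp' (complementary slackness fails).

Gradient of f: grad f(x) = Q x + c = (-4, 2)
Constraint values g_i(x) = a_i^T x - b_i:
  g_1((-2, -2)) = 0
Stationarity residual: grad f(x) + sum_i lambda_i a_i = (0, 0)
  -> stationarity OK
Primal feasibility (all g_i <= 0): OK
Dual feasibility (all lambda_i >= 0): OK
Complementary slackness (lambda_i * g_i(x) = 0 for all i): OK

Verdict: yes, KKT holds.

yes


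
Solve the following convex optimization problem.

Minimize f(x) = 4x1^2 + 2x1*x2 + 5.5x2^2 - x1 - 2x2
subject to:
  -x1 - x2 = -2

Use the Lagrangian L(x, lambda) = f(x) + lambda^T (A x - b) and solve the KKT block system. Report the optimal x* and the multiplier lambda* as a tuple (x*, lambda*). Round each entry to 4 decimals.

Form the Lagrangian:
  L(x, lambda) = (1/2) x^T Q x + c^T x + lambda^T (A x - b)
Stationarity (grad_x L = 0): Q x + c + A^T lambda = 0.
Primal feasibility: A x = b.

This gives the KKT block system:
  [ Q   A^T ] [ x     ]   [-c ]
  [ A    0  ] [ lambda ] = [ b ]

Solving the linear system:
  x*      = (1.1333, 0.8667)
  lambda* = (9.8)
  f(x*)   = 8.3667

x* = (1.1333, 0.8667), lambda* = (9.8)


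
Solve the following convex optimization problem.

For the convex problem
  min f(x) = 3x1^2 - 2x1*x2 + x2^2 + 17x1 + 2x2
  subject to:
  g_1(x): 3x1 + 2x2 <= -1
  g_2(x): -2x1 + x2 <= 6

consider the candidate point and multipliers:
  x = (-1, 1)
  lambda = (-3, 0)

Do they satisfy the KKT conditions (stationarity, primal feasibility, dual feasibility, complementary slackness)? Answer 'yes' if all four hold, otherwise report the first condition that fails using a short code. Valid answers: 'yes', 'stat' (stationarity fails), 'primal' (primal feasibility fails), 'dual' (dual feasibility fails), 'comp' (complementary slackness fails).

Gradient of f: grad f(x) = Q x + c = (9, 6)
Constraint values g_i(x) = a_i^T x - b_i:
  g_1((-1, 1)) = 0
  g_2((-1, 1)) = -3
Stationarity residual: grad f(x) + sum_i lambda_i a_i = (0, 0)
  -> stationarity OK
Primal feasibility (all g_i <= 0): OK
Dual feasibility (all lambda_i >= 0): FAILS
Complementary slackness (lambda_i * g_i(x) = 0 for all i): OK

Verdict: the first failing condition is dual_feasibility -> dual.

dual


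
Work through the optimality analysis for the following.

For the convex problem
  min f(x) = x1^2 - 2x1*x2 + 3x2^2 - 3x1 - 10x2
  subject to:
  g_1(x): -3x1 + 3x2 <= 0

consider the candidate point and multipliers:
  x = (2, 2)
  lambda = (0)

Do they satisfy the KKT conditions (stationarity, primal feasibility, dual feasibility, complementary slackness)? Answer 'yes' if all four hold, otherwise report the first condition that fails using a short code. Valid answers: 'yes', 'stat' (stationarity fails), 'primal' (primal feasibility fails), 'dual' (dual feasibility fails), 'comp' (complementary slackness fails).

Gradient of f: grad f(x) = Q x + c = (-3, -2)
Constraint values g_i(x) = a_i^T x - b_i:
  g_1((2, 2)) = 0
Stationarity residual: grad f(x) + sum_i lambda_i a_i = (-3, -2)
  -> stationarity FAILS
Primal feasibility (all g_i <= 0): OK
Dual feasibility (all lambda_i >= 0): OK
Complementary slackness (lambda_i * g_i(x) = 0 for all i): OK

Verdict: the first failing condition is stationarity -> stat.

stat


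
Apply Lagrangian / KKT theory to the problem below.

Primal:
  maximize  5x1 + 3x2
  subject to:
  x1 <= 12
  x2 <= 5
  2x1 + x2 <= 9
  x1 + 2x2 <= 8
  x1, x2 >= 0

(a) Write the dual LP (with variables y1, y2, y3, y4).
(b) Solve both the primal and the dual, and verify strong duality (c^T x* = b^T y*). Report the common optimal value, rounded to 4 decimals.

The standard primal-dual pair for 'max c^T x s.t. A x <= b, x >= 0' is:
  Dual:  min b^T y  s.t.  A^T y >= c,  y >= 0.

So the dual LP is:
  minimize  12y1 + 5y2 + 9y3 + 8y4
  subject to:
    y1 + 2y3 + y4 >= 5
    y2 + y3 + 2y4 >= 3
    y1, y2, y3, y4 >= 0

Solving the primal: x* = (3.3333, 2.3333).
  primal value c^T x* = 23.6667.
Solving the dual: y* = (0, 0, 2.3333, 0.3333).
  dual value b^T y* = 23.6667.
Strong duality: c^T x* = b^T y*. Confirmed.

23.6667


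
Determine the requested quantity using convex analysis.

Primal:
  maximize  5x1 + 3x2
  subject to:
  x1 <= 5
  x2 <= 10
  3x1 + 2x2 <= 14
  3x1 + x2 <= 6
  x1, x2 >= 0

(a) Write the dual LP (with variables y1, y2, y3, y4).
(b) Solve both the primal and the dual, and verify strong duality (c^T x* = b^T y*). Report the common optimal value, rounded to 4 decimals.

The standard primal-dual pair for 'max c^T x s.t. A x <= b, x >= 0' is:
  Dual:  min b^T y  s.t.  A^T y >= c,  y >= 0.

So the dual LP is:
  minimize  5y1 + 10y2 + 14y3 + 6y4
  subject to:
    y1 + 3y3 + 3y4 >= 5
    y2 + 2y3 + y4 >= 3
    y1, y2, y3, y4 >= 0

Solving the primal: x* = (0, 6).
  primal value c^T x* = 18.
Solving the dual: y* = (0, 0, 0, 3).
  dual value b^T y* = 18.
Strong duality: c^T x* = b^T y*. Confirmed.

18


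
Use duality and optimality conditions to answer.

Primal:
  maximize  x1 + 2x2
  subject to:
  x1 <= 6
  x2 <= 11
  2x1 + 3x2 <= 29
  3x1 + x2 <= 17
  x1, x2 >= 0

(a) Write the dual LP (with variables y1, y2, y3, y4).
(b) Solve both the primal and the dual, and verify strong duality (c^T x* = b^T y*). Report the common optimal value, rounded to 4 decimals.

The standard primal-dual pair for 'max c^T x s.t. A x <= b, x >= 0' is:
  Dual:  min b^T y  s.t.  A^T y >= c,  y >= 0.

So the dual LP is:
  minimize  6y1 + 11y2 + 29y3 + 17y4
  subject to:
    y1 + 2y3 + 3y4 >= 1
    y2 + 3y3 + y4 >= 2
    y1, y2, y3, y4 >= 0

Solving the primal: x* = (0, 9.6667).
  primal value c^T x* = 19.3333.
Solving the dual: y* = (0, 0, 0.6667, 0).
  dual value b^T y* = 19.3333.
Strong duality: c^T x* = b^T y*. Confirmed.

19.3333


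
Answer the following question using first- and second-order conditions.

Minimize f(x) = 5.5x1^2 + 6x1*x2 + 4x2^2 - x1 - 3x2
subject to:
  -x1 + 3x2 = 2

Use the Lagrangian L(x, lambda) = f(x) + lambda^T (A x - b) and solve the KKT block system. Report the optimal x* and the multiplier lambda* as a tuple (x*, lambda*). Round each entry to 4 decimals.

Form the Lagrangian:
  L(x, lambda) = (1/2) x^T Q x + c^T x + lambda^T (A x - b)
Stationarity (grad_x L = 0): Q x + c + A^T lambda = 0.
Primal feasibility: A x = b.

This gives the KKT block system:
  [ Q   A^T ] [ x     ]   [-c ]
  [ A    0  ] [ lambda ] = [ b ]

Solving the linear system:
  x*      = (-0.2378, 0.5874)
  lambda* = (-0.0909)
  f(x*)   = -0.6713

x* = (-0.2378, 0.5874), lambda* = (-0.0909)
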